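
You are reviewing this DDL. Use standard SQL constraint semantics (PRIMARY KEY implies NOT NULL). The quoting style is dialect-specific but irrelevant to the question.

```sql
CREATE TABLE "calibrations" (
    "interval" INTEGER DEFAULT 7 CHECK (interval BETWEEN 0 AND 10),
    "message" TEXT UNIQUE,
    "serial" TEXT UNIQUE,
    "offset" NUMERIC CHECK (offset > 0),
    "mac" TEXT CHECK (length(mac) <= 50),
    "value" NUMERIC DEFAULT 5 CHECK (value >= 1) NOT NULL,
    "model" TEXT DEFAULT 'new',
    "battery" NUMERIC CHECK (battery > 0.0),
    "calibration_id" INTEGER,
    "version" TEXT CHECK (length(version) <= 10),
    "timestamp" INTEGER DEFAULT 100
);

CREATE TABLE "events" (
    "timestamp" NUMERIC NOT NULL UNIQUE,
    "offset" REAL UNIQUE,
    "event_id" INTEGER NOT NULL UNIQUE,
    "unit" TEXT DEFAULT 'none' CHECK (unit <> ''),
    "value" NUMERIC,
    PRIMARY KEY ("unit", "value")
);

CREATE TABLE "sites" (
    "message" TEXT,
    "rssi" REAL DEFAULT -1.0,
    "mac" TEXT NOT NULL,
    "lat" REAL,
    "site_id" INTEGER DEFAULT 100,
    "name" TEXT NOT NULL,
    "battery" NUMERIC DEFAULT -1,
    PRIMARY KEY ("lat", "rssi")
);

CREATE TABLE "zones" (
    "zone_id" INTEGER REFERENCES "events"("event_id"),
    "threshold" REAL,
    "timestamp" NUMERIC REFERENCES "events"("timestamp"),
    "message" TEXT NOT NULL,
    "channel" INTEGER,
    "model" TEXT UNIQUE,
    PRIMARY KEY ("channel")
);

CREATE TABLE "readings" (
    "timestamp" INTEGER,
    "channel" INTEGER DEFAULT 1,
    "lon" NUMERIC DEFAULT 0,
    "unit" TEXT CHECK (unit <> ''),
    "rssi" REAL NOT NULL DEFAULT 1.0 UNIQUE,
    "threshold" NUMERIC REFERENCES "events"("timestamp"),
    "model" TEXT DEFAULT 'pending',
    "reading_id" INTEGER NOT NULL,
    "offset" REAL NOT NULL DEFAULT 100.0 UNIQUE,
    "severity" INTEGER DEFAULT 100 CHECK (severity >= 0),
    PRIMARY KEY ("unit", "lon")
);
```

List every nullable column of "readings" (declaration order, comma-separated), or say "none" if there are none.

- timestamp: no NOT NULL constraint applies → nullable.
- channel: DEFAULT only fills an omitted column; an explicit NULL is still allowed → nullable.
- lon: part of the PRIMARY KEY, which implies NOT NULL → not nullable.
- unit: part of the PRIMARY KEY, which implies NOT NULL → not nullable.
- rssi: declared NOT NULL → not nullable.
- threshold: a foreign key column may be NULL unless separately constrained → nullable.
- model: DEFAULT only fills an omitted column; an explicit NULL is still allowed → nullable.
- reading_id: declared NOT NULL → not nullable.
- offset: declared NOT NULL → not nullable.
- severity: CHECK does not forbid NULL (a CHECK constraint passes when its expression is NULL) → nullable.

timestamp, channel, threshold, model, severity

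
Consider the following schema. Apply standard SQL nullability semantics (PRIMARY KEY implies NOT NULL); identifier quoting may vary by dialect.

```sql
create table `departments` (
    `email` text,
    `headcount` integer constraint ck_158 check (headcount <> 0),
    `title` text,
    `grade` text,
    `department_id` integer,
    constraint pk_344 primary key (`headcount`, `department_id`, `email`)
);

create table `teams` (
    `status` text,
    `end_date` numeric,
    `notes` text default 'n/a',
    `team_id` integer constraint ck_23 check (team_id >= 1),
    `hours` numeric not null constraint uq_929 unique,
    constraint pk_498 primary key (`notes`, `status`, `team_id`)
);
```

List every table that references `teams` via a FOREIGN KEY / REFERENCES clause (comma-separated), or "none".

none

No REFERENCES clause anywhere in the schema names teams.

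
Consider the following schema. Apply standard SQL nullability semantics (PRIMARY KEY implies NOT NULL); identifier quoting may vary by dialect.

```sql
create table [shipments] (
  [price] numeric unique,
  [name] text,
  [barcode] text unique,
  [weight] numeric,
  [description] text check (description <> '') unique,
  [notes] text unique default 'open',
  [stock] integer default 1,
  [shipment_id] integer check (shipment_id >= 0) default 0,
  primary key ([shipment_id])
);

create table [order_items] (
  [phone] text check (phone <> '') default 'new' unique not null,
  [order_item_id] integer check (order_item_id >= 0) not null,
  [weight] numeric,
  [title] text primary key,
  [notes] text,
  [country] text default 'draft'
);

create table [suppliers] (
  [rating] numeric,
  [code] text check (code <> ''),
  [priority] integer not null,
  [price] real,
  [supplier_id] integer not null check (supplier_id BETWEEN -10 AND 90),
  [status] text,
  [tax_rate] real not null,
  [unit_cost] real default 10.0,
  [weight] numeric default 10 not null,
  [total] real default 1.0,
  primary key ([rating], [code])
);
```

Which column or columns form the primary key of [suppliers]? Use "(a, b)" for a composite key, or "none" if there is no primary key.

(rating, code)

A table-level PRIMARY KEY clause names 2 columns: rating, code.
This is a composite key — the combination is unique, not each column individually.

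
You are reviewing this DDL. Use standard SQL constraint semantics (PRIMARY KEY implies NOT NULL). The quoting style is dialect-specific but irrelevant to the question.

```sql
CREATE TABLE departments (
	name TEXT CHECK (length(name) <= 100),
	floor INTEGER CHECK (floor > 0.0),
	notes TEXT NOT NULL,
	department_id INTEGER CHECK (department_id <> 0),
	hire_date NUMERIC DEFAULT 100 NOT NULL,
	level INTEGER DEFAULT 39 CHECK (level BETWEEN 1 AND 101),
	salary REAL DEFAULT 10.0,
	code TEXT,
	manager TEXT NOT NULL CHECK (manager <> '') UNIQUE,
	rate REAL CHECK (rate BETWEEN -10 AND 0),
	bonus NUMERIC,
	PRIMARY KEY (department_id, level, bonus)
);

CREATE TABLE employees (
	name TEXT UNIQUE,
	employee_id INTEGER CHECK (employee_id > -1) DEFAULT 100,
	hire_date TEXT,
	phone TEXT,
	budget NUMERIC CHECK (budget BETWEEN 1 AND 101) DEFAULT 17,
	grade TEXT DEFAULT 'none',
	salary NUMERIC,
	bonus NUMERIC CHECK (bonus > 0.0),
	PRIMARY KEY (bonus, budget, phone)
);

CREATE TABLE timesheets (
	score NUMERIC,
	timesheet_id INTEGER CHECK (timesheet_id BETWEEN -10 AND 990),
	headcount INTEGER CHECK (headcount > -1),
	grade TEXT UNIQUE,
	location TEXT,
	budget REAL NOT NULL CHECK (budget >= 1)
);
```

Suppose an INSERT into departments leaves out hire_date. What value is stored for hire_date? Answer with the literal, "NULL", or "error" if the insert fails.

100

hire_date has an explicit DEFAULT 100.
When the column is omitted from an INSERT, that default is used.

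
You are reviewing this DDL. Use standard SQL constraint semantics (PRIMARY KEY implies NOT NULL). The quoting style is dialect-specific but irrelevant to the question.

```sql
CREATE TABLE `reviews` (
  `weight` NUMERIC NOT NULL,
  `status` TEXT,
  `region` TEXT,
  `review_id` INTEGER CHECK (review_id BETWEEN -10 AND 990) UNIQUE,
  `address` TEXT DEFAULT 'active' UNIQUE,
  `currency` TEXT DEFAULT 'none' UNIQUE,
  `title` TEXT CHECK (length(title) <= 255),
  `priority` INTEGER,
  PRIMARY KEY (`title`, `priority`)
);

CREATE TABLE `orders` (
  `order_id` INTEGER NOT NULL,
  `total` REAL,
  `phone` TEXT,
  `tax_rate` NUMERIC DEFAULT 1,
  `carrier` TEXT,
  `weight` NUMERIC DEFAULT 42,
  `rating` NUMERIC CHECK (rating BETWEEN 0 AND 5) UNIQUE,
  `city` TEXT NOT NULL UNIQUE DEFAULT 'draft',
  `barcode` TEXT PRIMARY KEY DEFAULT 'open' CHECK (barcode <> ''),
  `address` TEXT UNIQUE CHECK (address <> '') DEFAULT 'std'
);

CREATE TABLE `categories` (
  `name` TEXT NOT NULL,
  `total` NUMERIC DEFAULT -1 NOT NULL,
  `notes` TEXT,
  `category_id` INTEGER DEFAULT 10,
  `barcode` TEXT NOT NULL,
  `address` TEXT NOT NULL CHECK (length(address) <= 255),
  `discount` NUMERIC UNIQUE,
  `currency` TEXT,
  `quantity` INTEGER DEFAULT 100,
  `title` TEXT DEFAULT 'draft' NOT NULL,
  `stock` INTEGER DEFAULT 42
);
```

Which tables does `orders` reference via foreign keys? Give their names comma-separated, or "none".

No column in orders has a REFERENCES clause.

none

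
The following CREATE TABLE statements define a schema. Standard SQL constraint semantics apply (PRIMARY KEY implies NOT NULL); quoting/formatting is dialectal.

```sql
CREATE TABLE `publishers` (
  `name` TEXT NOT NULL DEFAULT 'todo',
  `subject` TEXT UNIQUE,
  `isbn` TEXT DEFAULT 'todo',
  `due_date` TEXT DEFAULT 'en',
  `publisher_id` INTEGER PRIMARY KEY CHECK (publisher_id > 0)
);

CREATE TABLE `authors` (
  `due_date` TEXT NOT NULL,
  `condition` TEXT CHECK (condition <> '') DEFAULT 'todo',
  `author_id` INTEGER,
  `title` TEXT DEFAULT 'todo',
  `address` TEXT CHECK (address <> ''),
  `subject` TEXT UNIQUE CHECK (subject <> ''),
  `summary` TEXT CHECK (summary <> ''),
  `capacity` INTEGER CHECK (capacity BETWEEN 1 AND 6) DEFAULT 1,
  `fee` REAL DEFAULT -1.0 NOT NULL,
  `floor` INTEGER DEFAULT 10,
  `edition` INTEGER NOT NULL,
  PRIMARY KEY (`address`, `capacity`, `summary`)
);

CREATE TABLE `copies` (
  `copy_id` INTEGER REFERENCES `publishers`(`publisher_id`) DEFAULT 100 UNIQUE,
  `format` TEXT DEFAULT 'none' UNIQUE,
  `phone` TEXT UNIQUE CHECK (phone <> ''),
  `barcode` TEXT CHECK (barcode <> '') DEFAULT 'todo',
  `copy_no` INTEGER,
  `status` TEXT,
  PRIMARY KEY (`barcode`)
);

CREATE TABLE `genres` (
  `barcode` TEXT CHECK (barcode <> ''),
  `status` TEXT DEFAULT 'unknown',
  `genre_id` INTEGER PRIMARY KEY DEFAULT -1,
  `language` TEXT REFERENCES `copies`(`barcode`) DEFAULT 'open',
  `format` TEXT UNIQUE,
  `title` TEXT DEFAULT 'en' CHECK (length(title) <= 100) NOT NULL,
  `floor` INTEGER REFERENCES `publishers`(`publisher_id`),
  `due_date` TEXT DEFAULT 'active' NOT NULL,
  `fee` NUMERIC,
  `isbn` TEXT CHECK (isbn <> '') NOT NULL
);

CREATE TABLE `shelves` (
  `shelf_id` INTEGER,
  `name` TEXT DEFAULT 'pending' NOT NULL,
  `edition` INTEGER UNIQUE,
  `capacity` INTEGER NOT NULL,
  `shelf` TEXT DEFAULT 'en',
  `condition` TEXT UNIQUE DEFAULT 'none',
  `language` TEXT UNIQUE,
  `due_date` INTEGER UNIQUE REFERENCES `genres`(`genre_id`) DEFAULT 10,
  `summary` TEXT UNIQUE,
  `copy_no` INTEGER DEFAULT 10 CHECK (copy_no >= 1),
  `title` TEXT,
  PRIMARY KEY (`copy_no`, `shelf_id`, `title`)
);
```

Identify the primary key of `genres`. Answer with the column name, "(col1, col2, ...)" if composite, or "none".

genre_id is declared PRIMARY KEY inline on the column.

genre_id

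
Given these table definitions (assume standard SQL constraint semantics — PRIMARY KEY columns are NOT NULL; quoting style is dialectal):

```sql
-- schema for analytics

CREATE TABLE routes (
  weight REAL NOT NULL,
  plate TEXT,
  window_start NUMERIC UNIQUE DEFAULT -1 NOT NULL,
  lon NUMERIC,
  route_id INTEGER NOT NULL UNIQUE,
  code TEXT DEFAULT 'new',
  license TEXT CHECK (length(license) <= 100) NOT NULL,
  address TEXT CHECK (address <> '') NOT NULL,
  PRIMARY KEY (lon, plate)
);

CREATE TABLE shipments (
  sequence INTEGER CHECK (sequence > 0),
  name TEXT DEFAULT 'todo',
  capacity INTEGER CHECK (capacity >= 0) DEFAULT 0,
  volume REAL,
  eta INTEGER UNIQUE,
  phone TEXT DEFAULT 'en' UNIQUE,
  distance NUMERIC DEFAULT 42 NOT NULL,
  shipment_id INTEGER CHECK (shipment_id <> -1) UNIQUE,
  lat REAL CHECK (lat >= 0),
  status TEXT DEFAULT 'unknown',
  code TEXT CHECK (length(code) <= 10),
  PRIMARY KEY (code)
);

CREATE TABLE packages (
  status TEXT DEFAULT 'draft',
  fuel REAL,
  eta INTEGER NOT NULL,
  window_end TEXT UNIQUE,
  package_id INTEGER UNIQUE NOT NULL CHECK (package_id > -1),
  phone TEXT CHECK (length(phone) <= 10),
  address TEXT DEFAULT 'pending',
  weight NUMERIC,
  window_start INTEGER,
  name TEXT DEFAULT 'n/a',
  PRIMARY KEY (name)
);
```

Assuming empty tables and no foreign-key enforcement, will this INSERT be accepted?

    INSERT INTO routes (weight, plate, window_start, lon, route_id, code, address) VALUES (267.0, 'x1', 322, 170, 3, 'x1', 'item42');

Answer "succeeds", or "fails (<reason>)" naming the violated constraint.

license is omitted from the column list and has no DEFAULT, so it would receive NULL.
But license is declared NOT NULL.

fails (NOT NULL on license)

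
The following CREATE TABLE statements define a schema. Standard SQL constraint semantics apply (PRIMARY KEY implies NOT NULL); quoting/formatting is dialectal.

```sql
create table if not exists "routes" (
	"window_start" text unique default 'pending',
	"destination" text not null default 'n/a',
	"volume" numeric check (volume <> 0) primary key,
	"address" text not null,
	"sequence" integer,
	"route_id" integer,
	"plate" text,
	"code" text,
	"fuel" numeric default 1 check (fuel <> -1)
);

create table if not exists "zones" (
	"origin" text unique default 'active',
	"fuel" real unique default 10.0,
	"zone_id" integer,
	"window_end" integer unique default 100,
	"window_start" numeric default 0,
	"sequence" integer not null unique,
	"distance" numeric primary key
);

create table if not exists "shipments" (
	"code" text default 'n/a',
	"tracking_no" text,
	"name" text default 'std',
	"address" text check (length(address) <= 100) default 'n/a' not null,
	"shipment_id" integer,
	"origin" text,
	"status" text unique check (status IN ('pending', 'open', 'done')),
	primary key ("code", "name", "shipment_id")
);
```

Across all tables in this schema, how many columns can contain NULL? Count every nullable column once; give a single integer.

routes: 6 nullable (window_start, sequence, route_id, plate, code, fuel — PK (volume) and explicit NOT NULL columns excluded).
zones: 5 nullable (origin, fuel, zone_id, window_end, window_start — PK (distance) and explicit NOT NULL columns excluded).
shipments: 3 nullable (tracking_no, origin, status — PK (code, name, shipment_id) and explicit NOT NULL columns excluded).
Total: 6 + 5 + 3 = 14.

14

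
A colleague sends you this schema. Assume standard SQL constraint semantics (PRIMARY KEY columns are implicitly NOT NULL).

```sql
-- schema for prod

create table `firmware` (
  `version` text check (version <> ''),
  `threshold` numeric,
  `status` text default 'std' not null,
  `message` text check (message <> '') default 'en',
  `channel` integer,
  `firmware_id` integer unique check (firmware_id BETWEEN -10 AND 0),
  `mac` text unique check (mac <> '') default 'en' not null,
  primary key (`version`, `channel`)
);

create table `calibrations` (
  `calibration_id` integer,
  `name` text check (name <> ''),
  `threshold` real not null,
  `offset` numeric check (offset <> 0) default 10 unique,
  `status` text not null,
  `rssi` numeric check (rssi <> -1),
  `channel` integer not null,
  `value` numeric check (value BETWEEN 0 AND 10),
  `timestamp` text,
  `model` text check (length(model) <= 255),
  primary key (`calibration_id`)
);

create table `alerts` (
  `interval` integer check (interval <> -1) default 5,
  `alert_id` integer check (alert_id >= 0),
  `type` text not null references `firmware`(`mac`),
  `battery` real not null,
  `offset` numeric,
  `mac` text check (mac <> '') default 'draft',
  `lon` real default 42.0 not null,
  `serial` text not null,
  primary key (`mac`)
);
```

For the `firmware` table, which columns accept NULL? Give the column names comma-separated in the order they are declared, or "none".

- version: part of the PRIMARY KEY, which implies NOT NULL → not nullable.
- threshold: no NOT NULL constraint applies → nullable.
- status: declared NOT NULL → not nullable.
- message: CHECK does not forbid NULL (a CHECK constraint passes when its expression is NULL) → nullable.
- channel: part of the PRIMARY KEY, which implies NOT NULL → not nullable.
- firmware_id: CHECK does not forbid NULL (a CHECK constraint passes when its expression is NULL) → nullable.
- mac: declared NOT NULL → not nullable.

threshold, message, firmware_id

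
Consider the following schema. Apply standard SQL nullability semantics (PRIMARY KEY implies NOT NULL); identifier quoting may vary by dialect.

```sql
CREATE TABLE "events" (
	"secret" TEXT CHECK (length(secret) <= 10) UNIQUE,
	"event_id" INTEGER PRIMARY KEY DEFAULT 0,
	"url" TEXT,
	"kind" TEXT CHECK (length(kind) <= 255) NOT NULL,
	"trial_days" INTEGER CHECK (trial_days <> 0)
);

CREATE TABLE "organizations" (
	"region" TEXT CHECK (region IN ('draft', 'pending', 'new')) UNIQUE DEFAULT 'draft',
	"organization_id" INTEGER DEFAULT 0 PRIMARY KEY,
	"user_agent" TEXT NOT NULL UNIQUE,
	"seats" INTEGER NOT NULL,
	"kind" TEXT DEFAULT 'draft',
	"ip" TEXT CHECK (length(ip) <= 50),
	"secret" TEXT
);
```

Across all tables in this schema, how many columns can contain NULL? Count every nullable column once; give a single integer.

events: 3 nullable (secret, url, trial_days — PK (event_id) and explicit NOT NULL columns excluded).
organizations: 4 nullable (region, kind, ip, secret — PK (organization_id) and explicit NOT NULL columns excluded).
Total: 3 + 4 = 7.

7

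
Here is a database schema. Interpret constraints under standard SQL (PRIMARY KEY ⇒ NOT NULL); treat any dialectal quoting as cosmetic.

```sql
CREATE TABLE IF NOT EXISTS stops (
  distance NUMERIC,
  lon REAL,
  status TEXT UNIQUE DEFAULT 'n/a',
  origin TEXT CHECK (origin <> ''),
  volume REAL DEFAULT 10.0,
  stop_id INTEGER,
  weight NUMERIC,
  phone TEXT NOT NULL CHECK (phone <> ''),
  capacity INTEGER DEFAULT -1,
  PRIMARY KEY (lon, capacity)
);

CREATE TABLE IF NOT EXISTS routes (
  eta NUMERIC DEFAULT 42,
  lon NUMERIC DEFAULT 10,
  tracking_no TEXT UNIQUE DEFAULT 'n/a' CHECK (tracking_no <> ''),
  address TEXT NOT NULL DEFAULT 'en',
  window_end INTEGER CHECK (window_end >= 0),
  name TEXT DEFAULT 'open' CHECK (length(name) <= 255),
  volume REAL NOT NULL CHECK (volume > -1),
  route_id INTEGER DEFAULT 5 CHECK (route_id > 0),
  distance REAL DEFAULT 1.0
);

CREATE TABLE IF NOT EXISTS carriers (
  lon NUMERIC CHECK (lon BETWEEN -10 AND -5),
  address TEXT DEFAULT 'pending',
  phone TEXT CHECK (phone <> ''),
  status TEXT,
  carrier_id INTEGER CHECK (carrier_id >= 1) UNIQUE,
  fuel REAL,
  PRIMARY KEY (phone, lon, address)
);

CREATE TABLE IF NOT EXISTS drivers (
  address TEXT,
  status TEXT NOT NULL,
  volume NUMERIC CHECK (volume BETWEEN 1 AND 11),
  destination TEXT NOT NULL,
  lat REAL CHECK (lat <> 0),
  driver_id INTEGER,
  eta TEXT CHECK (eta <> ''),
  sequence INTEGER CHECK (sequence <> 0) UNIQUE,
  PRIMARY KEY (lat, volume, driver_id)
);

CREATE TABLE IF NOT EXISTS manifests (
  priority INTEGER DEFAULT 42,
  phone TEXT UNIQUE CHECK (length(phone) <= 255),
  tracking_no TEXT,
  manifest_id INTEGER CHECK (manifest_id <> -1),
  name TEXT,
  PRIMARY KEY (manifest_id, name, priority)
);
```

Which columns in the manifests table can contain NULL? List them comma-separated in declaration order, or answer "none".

phone, tracking_no

- priority: part of the PRIMARY KEY, which implies NOT NULL → not nullable.
- phone: CHECK does not forbid NULL (a CHECK constraint passes when its expression is NULL) → nullable.
- tracking_no: no NOT NULL constraint applies → nullable.
- manifest_id: part of the PRIMARY KEY, which implies NOT NULL → not nullable.
- name: part of the PRIMARY KEY, which implies NOT NULL → not nullable.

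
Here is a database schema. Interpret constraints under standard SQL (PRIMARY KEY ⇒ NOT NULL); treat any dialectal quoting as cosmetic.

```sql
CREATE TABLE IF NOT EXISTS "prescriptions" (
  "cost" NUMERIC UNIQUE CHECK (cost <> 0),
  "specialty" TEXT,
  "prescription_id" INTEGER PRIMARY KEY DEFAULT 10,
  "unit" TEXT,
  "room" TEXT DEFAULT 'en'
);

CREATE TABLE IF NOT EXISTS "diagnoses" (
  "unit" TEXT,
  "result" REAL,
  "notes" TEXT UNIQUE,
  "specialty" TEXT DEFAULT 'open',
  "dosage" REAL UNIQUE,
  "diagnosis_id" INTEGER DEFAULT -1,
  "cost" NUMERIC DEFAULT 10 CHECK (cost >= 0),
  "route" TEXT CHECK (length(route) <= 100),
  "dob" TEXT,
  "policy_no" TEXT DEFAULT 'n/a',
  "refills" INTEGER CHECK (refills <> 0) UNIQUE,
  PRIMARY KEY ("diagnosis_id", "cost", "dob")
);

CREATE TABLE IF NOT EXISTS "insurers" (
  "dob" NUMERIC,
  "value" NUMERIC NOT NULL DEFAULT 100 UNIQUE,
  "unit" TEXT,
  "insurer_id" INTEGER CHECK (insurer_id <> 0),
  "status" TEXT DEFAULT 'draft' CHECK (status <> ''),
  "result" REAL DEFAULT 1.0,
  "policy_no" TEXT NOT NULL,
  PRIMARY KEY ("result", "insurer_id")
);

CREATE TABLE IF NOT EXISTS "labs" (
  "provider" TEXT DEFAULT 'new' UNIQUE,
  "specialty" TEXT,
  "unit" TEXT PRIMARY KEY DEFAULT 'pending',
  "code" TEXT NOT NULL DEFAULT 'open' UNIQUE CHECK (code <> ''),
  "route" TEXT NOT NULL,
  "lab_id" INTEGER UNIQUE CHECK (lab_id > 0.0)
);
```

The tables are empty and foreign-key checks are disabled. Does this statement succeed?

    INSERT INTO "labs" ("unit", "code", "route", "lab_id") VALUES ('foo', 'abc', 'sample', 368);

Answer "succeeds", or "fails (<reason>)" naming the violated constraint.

succeeds

NOT NULL columns: code is supplied; route is supplied; unit is supplied.
CHECK constraints: 'abc' satisfies (code <> ''); 368 satisfies (lab_id > 0.0).
No constraint is violated.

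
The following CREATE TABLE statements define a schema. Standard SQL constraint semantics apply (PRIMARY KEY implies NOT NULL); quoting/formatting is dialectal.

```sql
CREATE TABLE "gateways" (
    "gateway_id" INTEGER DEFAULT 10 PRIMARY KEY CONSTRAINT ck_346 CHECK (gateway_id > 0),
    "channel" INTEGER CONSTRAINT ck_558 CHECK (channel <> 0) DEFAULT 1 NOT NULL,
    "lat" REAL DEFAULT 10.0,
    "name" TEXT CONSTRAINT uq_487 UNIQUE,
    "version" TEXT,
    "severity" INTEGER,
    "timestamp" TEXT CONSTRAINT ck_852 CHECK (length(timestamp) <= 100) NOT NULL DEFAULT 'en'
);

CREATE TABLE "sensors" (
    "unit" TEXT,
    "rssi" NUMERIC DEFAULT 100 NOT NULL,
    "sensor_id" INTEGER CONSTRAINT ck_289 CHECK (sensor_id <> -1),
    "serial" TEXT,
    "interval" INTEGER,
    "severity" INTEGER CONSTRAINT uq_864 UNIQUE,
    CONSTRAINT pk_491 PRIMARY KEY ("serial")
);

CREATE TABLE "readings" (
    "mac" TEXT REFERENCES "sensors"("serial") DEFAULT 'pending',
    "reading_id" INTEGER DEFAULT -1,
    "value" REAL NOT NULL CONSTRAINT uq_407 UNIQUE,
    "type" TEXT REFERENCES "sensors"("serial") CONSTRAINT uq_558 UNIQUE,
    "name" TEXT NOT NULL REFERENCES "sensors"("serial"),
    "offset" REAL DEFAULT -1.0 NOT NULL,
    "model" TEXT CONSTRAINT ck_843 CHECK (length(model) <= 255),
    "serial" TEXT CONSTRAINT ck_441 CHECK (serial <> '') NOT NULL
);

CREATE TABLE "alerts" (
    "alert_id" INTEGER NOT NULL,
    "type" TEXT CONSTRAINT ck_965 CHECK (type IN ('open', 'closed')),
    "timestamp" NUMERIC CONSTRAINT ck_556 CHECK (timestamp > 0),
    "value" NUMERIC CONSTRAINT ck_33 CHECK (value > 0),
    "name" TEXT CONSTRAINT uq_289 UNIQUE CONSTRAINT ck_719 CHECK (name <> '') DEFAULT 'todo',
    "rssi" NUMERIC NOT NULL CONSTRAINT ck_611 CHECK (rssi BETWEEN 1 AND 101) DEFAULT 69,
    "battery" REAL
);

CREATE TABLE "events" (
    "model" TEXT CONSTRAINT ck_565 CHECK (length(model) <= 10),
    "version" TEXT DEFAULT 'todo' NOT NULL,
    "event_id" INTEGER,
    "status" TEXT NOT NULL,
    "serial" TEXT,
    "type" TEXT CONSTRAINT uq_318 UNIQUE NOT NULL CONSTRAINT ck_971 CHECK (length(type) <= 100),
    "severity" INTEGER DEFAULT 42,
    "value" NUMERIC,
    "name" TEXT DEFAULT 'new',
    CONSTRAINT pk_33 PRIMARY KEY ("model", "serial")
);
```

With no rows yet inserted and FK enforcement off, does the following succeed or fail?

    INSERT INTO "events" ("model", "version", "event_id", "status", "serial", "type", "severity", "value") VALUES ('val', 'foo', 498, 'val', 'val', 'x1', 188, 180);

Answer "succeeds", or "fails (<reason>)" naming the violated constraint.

succeeds

NOT NULL columns: model is supplied; serial is supplied; status is supplied; type is supplied; version is supplied.
CHECK constraints: 'val' satisfies (length(model) <= 10); 'x1' satisfies (length(type) <= 100).
No constraint is violated.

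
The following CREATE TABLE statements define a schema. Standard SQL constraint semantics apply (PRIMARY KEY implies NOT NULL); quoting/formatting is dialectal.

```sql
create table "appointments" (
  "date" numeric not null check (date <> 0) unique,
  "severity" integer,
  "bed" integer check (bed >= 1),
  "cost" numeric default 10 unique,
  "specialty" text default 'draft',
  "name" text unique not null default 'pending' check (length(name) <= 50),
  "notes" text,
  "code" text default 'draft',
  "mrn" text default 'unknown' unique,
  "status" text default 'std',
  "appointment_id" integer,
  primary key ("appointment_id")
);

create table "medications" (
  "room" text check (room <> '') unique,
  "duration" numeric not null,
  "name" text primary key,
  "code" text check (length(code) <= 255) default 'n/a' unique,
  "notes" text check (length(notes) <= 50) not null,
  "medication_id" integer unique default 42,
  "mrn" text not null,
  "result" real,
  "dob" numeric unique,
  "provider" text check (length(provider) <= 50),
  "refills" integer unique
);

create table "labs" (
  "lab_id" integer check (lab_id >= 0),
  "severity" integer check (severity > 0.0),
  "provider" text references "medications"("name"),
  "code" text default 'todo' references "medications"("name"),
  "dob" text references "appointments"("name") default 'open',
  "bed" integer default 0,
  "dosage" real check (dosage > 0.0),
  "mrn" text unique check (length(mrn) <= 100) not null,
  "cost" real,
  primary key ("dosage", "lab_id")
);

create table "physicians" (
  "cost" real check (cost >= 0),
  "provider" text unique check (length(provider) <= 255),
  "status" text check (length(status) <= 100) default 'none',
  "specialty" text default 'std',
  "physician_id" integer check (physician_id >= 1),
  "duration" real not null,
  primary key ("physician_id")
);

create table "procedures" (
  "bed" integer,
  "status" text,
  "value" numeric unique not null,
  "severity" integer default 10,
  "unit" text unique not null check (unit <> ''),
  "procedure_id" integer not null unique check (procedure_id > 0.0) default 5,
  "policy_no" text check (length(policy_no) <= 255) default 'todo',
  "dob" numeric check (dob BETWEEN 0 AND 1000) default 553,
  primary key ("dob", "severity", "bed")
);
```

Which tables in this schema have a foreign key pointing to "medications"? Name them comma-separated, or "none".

labs

- labs.provider references medications(name).
- labs.code references medications(name).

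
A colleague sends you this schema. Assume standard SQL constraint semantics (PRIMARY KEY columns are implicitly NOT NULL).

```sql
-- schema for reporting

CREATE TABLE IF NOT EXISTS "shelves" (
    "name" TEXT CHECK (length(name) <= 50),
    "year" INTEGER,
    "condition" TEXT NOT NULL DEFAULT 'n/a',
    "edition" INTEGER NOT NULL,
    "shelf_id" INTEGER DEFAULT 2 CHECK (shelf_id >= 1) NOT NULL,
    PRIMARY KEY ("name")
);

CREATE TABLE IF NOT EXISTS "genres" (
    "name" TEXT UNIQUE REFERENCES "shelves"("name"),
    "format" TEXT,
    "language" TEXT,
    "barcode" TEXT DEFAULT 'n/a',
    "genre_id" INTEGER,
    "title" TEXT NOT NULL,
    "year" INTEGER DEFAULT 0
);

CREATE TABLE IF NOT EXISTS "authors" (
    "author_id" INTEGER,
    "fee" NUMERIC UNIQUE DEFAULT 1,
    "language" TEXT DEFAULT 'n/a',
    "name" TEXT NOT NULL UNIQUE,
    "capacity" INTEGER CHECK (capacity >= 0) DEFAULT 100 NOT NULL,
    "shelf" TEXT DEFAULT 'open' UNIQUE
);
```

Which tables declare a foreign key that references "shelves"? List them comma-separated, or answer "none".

- genres.name references shelves(name).

genres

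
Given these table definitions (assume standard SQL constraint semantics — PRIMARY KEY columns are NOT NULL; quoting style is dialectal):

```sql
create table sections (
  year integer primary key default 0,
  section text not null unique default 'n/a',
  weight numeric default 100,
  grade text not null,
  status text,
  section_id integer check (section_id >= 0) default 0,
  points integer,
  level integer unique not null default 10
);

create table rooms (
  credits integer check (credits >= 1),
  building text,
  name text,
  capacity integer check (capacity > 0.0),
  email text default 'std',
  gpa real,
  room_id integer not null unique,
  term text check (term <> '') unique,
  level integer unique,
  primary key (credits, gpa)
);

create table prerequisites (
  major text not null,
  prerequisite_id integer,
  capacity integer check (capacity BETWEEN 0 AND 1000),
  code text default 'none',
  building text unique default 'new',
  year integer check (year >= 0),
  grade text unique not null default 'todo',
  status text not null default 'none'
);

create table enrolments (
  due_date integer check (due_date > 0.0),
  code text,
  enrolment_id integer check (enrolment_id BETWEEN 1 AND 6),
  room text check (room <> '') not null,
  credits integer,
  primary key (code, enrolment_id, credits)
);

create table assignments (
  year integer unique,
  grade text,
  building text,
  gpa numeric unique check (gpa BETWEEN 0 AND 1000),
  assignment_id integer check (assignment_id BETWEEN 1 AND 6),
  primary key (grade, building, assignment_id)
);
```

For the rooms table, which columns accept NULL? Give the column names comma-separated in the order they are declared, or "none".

- credits: part of the PRIMARY KEY, which implies NOT NULL → not nullable.
- building: no NOT NULL constraint applies → nullable.
- name: no NOT NULL constraint applies → nullable.
- capacity: CHECK does not forbid NULL (a CHECK constraint passes when its expression is NULL) → nullable.
- email: DEFAULT only fills an omitted column; an explicit NULL is still allowed → nullable.
- gpa: part of the PRIMARY KEY, which implies NOT NULL → not nullable.
- room_id: declared NOT NULL → not nullable.
- term: CHECK does not forbid NULL (a CHECK constraint passes when its expression is NULL) → nullable.
- level: UNIQUE does not imply NOT NULL → nullable.

building, name, capacity, email, term, level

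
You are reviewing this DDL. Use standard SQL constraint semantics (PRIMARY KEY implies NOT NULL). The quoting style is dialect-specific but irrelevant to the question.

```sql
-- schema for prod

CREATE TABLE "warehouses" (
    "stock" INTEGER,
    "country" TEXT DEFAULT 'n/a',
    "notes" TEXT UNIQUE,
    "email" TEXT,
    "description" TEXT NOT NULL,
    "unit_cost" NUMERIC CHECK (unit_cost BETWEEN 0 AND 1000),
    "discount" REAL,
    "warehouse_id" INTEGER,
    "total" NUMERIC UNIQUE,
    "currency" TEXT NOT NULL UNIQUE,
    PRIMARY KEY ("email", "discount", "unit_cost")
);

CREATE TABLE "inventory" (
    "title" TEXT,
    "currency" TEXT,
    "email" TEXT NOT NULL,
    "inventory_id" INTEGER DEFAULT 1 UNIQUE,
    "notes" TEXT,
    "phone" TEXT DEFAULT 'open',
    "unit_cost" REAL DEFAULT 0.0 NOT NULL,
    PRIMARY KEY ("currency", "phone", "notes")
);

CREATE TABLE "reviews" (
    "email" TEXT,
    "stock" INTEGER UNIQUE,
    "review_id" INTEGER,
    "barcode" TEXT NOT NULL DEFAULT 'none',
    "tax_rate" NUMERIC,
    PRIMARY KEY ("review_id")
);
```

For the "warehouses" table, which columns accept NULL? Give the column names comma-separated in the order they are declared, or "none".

stock, country, notes, warehouse_id, total

- stock: no NOT NULL constraint applies → nullable.
- country: DEFAULT only fills an omitted column; an explicit NULL is still allowed → nullable.
- notes: UNIQUE does not imply NOT NULL → nullable.
- email: part of the PRIMARY KEY, which implies NOT NULL → not nullable.
- description: declared NOT NULL → not nullable.
- unit_cost: part of the PRIMARY KEY, which implies NOT NULL → not nullable.
- discount: part of the PRIMARY KEY, which implies NOT NULL → not nullable.
- warehouse_id: no NOT NULL constraint applies → nullable.
- total: UNIQUE does not imply NOT NULL → nullable.
- currency: declared NOT NULL → not nullable.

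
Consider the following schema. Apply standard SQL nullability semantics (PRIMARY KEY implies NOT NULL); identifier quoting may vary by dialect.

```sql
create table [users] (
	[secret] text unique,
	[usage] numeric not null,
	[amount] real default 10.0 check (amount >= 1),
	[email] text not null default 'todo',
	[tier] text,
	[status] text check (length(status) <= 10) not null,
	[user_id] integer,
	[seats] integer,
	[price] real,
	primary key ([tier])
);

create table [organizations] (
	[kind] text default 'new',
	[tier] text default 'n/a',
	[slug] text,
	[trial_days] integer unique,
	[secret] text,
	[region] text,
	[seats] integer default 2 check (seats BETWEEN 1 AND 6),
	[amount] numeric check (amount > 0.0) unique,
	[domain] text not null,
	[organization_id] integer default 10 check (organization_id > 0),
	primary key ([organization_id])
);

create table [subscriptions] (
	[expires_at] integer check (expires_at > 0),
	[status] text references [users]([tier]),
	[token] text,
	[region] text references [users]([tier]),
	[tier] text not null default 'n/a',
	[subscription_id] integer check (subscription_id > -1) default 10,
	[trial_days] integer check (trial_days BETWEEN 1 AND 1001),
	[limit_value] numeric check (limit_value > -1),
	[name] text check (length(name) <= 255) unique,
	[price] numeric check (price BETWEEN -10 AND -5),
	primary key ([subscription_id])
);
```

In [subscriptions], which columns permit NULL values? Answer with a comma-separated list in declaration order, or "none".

- expires_at: CHECK does not forbid NULL (a CHECK constraint passes when its expression is NULL) → nullable.
- status: a foreign key column may be NULL unless separately constrained → nullable.
- token: no NOT NULL constraint applies → nullable.
- region: a foreign key column may be NULL unless separately constrained → nullable.
- tier: declared NOT NULL → not nullable.
- subscription_id: part of the PRIMARY KEY, which implies NOT NULL → not nullable.
- trial_days: CHECK does not forbid NULL (a CHECK constraint passes when its expression is NULL) → nullable.
- limit_value: CHECK does not forbid NULL (a CHECK constraint passes when its expression is NULL) → nullable.
- name: CHECK does not forbid NULL (a CHECK constraint passes when its expression is NULL) → nullable.
- price: CHECK does not forbid NULL (a CHECK constraint passes when its expression is NULL) → nullable.

expires_at, status, token, region, trial_days, limit_value, name, price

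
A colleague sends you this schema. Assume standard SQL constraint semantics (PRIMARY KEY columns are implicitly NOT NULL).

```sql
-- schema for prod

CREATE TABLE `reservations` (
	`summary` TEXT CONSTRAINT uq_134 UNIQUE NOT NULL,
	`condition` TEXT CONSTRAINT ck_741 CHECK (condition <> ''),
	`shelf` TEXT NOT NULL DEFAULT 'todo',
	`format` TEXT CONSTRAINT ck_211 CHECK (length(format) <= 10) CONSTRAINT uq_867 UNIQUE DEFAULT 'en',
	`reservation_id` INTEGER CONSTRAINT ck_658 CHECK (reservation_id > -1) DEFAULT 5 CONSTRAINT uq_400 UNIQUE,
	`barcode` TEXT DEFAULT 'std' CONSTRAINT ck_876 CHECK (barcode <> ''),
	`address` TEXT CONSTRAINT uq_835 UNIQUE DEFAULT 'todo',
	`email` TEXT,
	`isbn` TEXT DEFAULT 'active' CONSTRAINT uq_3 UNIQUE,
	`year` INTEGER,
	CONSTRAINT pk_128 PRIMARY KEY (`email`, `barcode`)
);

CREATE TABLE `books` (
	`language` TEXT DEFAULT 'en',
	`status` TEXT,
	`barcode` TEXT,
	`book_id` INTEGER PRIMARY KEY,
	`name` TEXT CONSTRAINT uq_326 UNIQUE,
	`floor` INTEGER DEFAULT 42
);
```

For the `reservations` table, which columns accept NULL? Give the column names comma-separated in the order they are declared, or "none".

condition, format, reservation_id, address, isbn, year

- summary: declared NOT NULL → not nullable.
- condition: CHECK does not forbid NULL (a CHECK constraint passes when its expression is NULL) → nullable.
- shelf: declared NOT NULL → not nullable.
- format: CHECK does not forbid NULL (a CHECK constraint passes when its expression is NULL) → nullable.
- reservation_id: CHECK does not forbid NULL (a CHECK constraint passes when its expression is NULL) → nullable.
- barcode: part of the PRIMARY KEY, which implies NOT NULL → not nullable.
- address: UNIQUE does not imply NOT NULL → nullable.
- email: part of the PRIMARY KEY, which implies NOT NULL → not nullable.
- isbn: UNIQUE does not imply NOT NULL → nullable.
- year: no NOT NULL constraint applies → nullable.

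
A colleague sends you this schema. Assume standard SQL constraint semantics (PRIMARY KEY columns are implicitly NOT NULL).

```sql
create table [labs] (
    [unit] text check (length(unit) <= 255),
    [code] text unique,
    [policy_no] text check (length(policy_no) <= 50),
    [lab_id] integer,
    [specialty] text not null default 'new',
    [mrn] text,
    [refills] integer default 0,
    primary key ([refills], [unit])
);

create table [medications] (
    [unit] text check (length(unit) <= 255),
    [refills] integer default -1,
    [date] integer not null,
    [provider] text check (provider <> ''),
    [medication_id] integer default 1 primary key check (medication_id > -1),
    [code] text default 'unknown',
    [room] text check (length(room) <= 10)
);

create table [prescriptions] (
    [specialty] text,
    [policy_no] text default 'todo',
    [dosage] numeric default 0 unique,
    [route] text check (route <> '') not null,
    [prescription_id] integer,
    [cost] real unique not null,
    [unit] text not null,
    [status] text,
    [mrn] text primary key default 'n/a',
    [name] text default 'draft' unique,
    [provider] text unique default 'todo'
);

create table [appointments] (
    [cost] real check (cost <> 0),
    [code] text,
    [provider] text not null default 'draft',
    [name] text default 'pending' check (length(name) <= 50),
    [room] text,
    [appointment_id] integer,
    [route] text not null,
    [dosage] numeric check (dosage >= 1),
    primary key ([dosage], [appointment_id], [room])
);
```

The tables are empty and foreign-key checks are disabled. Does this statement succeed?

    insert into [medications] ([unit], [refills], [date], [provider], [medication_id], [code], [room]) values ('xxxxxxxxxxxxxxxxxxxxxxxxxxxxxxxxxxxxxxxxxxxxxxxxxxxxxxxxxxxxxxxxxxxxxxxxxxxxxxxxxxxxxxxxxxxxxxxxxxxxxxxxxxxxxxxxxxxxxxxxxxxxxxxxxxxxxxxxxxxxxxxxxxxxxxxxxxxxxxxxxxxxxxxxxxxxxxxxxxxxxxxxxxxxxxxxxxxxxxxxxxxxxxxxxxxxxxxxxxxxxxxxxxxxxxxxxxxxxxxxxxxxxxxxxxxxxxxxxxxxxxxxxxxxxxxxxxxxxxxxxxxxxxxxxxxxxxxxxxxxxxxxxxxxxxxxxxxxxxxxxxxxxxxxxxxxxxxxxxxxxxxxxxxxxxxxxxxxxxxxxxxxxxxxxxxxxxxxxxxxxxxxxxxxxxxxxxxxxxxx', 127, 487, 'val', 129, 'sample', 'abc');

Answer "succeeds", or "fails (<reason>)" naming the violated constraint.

fails (CHECK on unit)

The value 'xxxxxxxxxxxxxxxxxxxxxxxxxxxxxxxxxxxxxxxxxxxxxxxxxxxxxxxxxxxxxxxxxxxxxxxxxxxxxxxxxxxxxxxxxxxxxxxxxxxxxxxxxxxxxxxxxxxxxxxxxxxxxxxxxxxxxxxxxxxxxxxxxxxxxxxxxxxxxxxxxxxxxxxxxxxxxxxxxxxxxxxxxxxxxxxxxxxxxxxxxxxxxxxxxxxxxxxxxxxxxxxxxxxxxxxxxxxxxxxxxxxxxxxxxxxxxxxxxxxxxxxxxxxxxxxxxxxxxxxxxxxxxxxxxxxxxxxxxxxxxxxxxxxxxxxxxxxxxxxxxxxxxxxxxxxxxxxxxxxxxxxxxxxxxxxxxxxxxxxxxxxxxxxxxxxxxxxxxxxxxxxxxxxxxxxxxxxxxxxx' for unit violates CHECK (length(unit) <= 255).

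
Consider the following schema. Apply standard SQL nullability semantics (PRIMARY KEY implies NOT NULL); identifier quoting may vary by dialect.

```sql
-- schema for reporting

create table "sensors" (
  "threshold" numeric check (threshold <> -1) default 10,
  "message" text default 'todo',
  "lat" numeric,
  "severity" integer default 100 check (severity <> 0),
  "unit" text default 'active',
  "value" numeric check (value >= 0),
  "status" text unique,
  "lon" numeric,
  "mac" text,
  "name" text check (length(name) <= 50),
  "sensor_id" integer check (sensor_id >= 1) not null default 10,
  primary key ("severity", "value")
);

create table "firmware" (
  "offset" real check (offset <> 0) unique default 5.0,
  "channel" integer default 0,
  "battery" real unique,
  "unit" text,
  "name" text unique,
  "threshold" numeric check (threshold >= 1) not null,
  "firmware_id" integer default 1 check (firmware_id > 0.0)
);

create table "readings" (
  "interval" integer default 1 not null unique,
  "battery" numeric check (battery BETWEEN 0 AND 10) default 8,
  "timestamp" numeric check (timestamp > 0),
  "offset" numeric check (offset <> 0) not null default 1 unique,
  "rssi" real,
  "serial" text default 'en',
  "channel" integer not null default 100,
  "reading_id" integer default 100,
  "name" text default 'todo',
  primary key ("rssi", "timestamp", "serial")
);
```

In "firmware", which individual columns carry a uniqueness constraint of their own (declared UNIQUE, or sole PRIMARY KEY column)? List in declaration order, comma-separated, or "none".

offset, battery, name

- offset: declared UNIQUE → unique.
- channel: no UNIQUE or single-column PK constraint.
- battery: declared UNIQUE → unique.
- unit: no UNIQUE or single-column PK constraint.
- name: declared UNIQUE → unique.
- threshold: no UNIQUE or single-column PK constraint.
- firmware_id: no UNIQUE or single-column PK constraint.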